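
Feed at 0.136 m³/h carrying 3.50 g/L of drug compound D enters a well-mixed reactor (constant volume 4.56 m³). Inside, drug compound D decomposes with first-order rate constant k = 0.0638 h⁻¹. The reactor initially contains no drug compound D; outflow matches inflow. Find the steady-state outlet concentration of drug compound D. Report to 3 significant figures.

Accumulation = in − out − consumed: V dC/dt = Q C_in − Q C − k V C.
Steady state (dC/dt = 0): C_ss = Q C_in/(Q + kV) = C_in/(1 + kV/Q).
C_ss = 0.136·3.50/(0.136 + 0.0638·4.56) = 0.47600/0.42693 = 1.1149 g/L.

1.11 g/L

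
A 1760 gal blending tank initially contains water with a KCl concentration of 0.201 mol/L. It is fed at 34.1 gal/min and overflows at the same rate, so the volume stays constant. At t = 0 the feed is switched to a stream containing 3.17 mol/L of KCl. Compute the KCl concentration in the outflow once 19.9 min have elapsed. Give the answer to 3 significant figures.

Transient balance on the dissolved component: V dC/dt = Q(C_in − C).
Time constant τ = V/Q = 1760/34.1 = 51.613 min.
Integrating: C(t) = C_in + (C₀ − C_in) e^(−t/τ).
C(19.9) = 3.17 + (0.201 − 3.17)·e^(−19.9/51.613) = 3.17 + (-2.9690)·0.68007 = 1.1509 mol/L.

1.15 mol/L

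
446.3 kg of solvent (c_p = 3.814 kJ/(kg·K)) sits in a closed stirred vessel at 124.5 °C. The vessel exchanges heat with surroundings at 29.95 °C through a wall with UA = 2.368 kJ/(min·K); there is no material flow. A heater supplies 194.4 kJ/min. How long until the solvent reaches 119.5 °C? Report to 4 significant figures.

368.9 min

M c_p dT/dt = −UA(T − T_amb) + Q̇.
τ = M c_p/UA = 718.829 min; T_ss = T_amb + Q̇/UA = 29.95 + 194.4/2.368 = 112.045 °C.
T(t) = T_ss + (T₀ − T_ss)e^(−t/τ); set T = 119.5:
t = −τ ln[(T − T_ss)/(T₀ − T_ss)] = −718.829 · ln(0.598568) = 368.914 min.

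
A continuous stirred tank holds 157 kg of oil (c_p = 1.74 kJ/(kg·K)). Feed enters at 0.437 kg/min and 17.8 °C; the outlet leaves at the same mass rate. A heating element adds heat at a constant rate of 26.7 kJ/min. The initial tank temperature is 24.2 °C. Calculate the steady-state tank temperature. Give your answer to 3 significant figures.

52.9 °C

First-law balance (no shaft work): M c_p dT/dt = ṁ c_p (T_in − T) + 26.7.
At steady state dT/dt = 0 ⇒ T_ss = T_in + Q̇/(ṁ c_p) = 17.8 + 26.7/(0.437·1.74) = 52.914 °C.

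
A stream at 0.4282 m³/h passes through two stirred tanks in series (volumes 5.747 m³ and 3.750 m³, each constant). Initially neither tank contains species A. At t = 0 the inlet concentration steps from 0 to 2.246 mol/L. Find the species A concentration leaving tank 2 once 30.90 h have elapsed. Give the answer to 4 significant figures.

1.723 mol/L

Time constants: τᵢ = Vᵢ/Q for each well-mixed tank.
τ₁ = 5.747/0.4282 = 13.4213 h; τ₂ = 3.750/0.4282 = 8.75759 h.
Tank 1: C₁ = C_in(1 − e^(−t/τ₁)). Tank 2 (τ₁ ≠ τ₂): C₂ = C_in[1 − (τ₁ e^(−t/τ₁) − τ₂ e^(−t/τ₂))/(τ₁ − τ₂)].
At t = 30.90: e^(−t/τ₁) = 0.100027, e^(−t/τ₂) = 0.0293528.
C₂ = 2.246·[1 − (13.4213·0.100027 − 8.75759·0.0293528)/(4.66371)] = 2.246·0.767259 = 1.72326 mol/L.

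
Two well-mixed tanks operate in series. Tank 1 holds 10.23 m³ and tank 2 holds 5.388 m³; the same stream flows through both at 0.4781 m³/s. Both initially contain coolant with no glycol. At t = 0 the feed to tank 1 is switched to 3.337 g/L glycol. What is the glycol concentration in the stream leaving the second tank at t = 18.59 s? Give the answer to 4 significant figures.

Each tank obeys Vᵢ dCᵢ/dt = Q(Cᵢ₋₁ − Cᵢ), so τᵢ = Vᵢ/Q.
τ₁ = 10.23/0.4781 = 21.3972 s; τ₂ = 5.388/0.4781 = 11.2696 s.
Tank 1: C₁ = C_in(1 − e^(−t/τ₁)). Tank 2 (τ₁ ≠ τ₂): C₂ = C_in[1 − (τ₁ e^(−t/τ₁) − τ₂ e^(−t/τ₂))/(τ₁ − τ₂)].
At t = 18.59: e^(−t/τ₁) = 0.419452, e^(−t/τ₂) = 0.192133.
C₂ = 3.337·[1 − (21.3972·0.419452 − 11.2696·0.192133)/(10.1276)] = 3.337·0.327595 = 1.09318 g/L.

1.093 g/L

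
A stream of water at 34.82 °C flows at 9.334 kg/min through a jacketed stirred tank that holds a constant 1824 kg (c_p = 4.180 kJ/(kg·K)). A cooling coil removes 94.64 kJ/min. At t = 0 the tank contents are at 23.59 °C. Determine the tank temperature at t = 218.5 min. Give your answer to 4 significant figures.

29.52 °C

Unsteady energy balance on the tank contents: M c_p dT/dt = ṁ c_p (T_in − T) − 94.64.
Rearrange: dT/dt = (T_ss − T)/τ with τ = M/ṁ = 195.415 min and T_ss = T_in − Q̇/(ṁ c_p) = 32.3943 °C.
Integrating: T(t) = T_ss + (T₀ − T_ss) e^(−t/τ).
T(218.5) = 32.3943 + (-8.80434)·e^(−218.5/195.415) = 32.3943 + (-8.80434)·0.326889 = 29.5163 °C.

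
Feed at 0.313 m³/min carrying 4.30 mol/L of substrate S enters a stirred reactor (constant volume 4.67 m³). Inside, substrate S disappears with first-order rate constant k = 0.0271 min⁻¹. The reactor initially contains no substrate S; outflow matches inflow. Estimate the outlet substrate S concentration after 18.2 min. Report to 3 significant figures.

Species balance: V dC/dt = Q C_in − Q C − k V C.
This is linear with rate a = Q/V + k = 0.094124 min⁻¹.
C_ss = Q C_in/(Q + kV) = 3.0619 mol/L; C(t) = C_ss + (C₀ − C_ss) e^(−a t).
C(18.2) = 3.0619 + (-3.0619)·e^(−0.094124·18.2) = 3.0619 + (-3.0619)·0.18032 = 2.5098 mol/L.

2.51 mol/L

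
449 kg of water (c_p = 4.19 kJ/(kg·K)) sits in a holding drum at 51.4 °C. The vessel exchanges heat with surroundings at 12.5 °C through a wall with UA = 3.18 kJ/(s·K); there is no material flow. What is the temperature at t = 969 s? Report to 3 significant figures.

Unsteady energy balance on the tank contents: M c_p dT/dt = −UA(T − T_amb).
dT/dt = (T_ss − T)/τ with T_ss = T_amb = 12.500 °C, τ = M c_p/UA = 449·4.19/3.18 = 591.61 s.
Integrating: T(t) = T_ss + (T₀ − T_ss) e^(−t/τ).
T(969) = 12.500 + (38.900)·0.19439 = 20.062 °C.

20.1 °C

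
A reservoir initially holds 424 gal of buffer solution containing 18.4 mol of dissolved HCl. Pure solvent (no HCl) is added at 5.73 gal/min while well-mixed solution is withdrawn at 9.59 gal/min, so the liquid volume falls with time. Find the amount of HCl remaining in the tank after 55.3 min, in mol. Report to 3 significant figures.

3.23 mol

Total volume: dV/dt = Q_in − Q_out = -3.8600 gal/min, so V(t) = 424 − 3.8600 t and V(55.3) = 210.54 gal.
No HCl enters, so dm/dt = −Q_out · (m/V).
Separate: dm/m = −Q_out dt/V(t) ⇒ ln(m/m₀) = −(Q_out/(Q_in−Q_out)) ln(V/V₀).
m = m₀ (V₀/V)^(Q_out/(Q_in−Q_out)) = 18.4 × (424/210.54)^(-2.4845) = 3.2320 mol.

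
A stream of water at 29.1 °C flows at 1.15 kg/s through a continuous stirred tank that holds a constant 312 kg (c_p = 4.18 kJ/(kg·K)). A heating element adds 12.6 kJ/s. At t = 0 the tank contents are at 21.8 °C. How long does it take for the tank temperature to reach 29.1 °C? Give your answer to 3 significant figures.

First-law balance (no shaft work): M c_p dT/dt = ṁ c_p (T_in − T) + 12.6.
τ = M/ṁ = 271.30 s; T_ss = T_in + Q̇/(ṁ c_p) = 31.721 °C.
T(t) = T_ss + (T₀ − T_ss) e^(−t/τ). Set T = 29.1:
e^(−t/τ) = (29.1 − 31.721)/(21.8 − 31.721) = 0.26420
t = −271.30 · ln(0.26420) = 361.12 s.

361 s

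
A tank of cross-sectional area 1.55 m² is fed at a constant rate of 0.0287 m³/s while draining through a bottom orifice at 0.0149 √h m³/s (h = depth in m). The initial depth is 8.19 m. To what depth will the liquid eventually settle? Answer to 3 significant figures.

3.71 m

Volume balance on the tank: A dh/dt = Q_in − 0.0149 √h. At steady state dh/dt = 0:
Q_in = 0.0149 √h_ss ⇒ √h_ss = 0.0287/0.0149 = 1.9262.
h_ss = 1.9262² = 3.7101 m. (Since h₀ = 8.19 m > h_ss, the level will fall toward this value.)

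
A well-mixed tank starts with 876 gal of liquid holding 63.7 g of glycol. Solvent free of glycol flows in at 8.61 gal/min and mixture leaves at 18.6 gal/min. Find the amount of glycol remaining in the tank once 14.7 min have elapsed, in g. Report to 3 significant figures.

Let m(t) be the amount of glycol. Volume: V(t) = V₀ + (Q_in − Q_out) t = 876 − 9.9900 t; V(14.7) = 729.15 gal.
Species balance (pure solvent in): dm/dt = −Q_out · m/V(t).
Separate: dm/m = −Q_out dt/V(t) ⇒ ln(m/m₀) = −(Q_out/(Q_in−Q_out)) ln(V/V₀).
m = m₀ (V₀/V)^(Q_out/(Q_in−Q_out)) = 63.7 × (876/729.15)^(-1.8619) = 45.266 g.

45.3 g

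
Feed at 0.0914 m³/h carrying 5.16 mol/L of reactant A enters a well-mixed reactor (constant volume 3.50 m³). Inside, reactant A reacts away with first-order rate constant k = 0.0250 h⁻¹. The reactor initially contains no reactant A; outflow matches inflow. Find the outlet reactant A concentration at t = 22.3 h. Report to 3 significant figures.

1.79 mol/L

Species balance: V dC/dt = Q C_in − Q C − k V C.
This is linear with rate a = Q/V + k = 0.051114 h⁻¹.
C_ss = Q C_in/(Q + kV) = 2.6362 mol/L; C(t) = C_ss + (C₀ − C_ss) e^(−a t).
C(22.3) = 2.6362 + (-2.6362)·e^(−0.051114·22.3) = 2.6362 + (-2.6362)·0.31987 = 1.7930 mol/L.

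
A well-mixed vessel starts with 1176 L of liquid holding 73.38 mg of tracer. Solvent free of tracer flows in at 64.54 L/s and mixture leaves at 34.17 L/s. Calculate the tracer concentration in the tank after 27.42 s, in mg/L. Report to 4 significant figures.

Let m(t) be the amount of tracer. Volume: V(t) = V₀ + (Q_in − Q_out) t = 1176 + 30.3700 t; V(27.42) = 2008.75 L.
Solute balance: dm/dt = 0 − Q_out C = −Q_out m/V(t).
dm/m = −Q_out dt/(V₀ + 30.3700 t); integrating gives ln(m/m₀) = −(Q_out/(Q_in−Q_out)) ln(V/V₀).
m = m₀ (V₀/V)^(Q_out/(Q_in−Q_out)) = 73.38 × (1176/2008.75)^(1.12512) = 40.1760 mg.
C = m/V = 40.1760/2008.75 = 0.0200005 mg/L.

0.02000 mg/L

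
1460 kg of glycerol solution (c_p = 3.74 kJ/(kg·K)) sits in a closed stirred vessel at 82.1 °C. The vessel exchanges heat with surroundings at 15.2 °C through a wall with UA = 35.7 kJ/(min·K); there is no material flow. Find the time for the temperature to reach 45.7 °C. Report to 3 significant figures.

Energy balance: M c_p dT/dt = −UA(T − T_amb).
τ = M c_p/UA = 152.95 min; T_ss = T_amb = 15.200 °C.
T(t) = T_ss + (T₀ − T_ss)e^(−t/τ); set T = 45.7:
t = −τ ln[(T − T_ss)/(T₀ − T_ss)] = −152.95 · ln(0.45590) = 120.14 min.

120 min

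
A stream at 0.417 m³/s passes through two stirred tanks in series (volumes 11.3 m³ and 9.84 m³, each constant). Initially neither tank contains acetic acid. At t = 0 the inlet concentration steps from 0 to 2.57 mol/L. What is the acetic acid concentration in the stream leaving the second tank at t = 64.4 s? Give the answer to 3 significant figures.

1.85 mol/L

Each tank obeys Vᵢ dCᵢ/dt = Q(Cᵢ₋₁ − Cᵢ), so τᵢ = Vᵢ/Q.
τ₁ = 11.3/0.417 = 27.098 s; τ₂ = 9.84/0.417 = 23.597 s.
Solving the cascade with C₁(0)=C₂(0)=0 gives C₂(t) = C_in[1 − (τ₁ e^(−t/τ₁) − τ₂ e^(−t/τ₂))/(τ₁ − τ₂)].
At t = 64.4: e^(−t/τ₁) = 0.092872, e^(−t/τ₂) = 0.065275.
C₂ = 2.57·[1 − (27.098·0.092872 − 23.597·0.065275)/(3.5012)] = 2.57·0.72113 = 1.8533 mol/L.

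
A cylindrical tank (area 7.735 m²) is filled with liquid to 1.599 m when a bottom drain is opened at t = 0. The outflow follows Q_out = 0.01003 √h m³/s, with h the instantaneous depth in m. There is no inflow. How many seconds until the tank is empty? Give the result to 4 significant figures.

Volume balance on the tank: A dh/dt = −0.01003 √h.
This is separable: 2 d(√h)/dt = −0.01003/A, so √h = √h₀ − (0.01003/(2A)) t.
Tank is empty when √h = 0: t_empty = 2A√h₀/0.01003.
t_empty = 2·7.735·√1.599/0.01003 = 15.4700·1.26452/0.01003 = 1950.35 s.

1950 s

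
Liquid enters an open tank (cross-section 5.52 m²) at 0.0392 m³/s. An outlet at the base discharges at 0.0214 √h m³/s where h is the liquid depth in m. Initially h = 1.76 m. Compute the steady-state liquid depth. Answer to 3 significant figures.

Mass balance (ρ constant): A dh/dt = Q_in − 0.0214 √h. At steady state dh/dt = 0:
Q_in = 0.0214 √h_ss ⇒ √h_ss = 0.0392/0.0214 = 1.8318.
h_ss = 1.8318² = 3.3554 m. (Since h₀ = 1.76 m < h_ss, the level will rise toward this value.)

3.36 m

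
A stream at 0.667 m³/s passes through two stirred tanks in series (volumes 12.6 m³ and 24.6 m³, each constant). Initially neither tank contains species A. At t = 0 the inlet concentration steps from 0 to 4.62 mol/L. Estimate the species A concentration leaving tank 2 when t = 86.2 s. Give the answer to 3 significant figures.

3.76 mol/L

Species balance on tank i: dCᵢ/dt = (Cᵢ₋₁ − Cᵢ)/τᵢ with τᵢ = Vᵢ/Q.
τ₁ = 12.6/0.667 = 18.891 s; τ₂ = 24.6/0.667 = 36.882 s.
Solving the cascade with C₁(0)=C₂(0)=0 gives C₂(t) = C_in[1 − (τ₁ e^(−t/τ₁) − τ₂ e^(−t/τ₂))/(τ₁ − τ₂)].
At t = 86.2: e^(−t/τ₁) = 0.010429, e^(−t/τ₂) = 0.096597.
C₂ = 4.62·[1 − (18.891·0.010429 − 36.882·0.096597)/(-17.991)] = 4.62·0.81293 = 3.7557 mol/L.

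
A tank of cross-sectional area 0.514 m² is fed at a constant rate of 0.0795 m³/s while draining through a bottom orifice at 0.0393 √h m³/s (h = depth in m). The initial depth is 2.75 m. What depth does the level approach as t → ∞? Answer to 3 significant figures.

A dh/dt = Q_in − 0.0393 √h. Steady state requires inflow = outflow:
Q_in = 0.0393 √h_ss ⇒ √h_ss = 0.0795/0.0393 = 2.0229.
h_ss = 2.0229² = 4.0921 m. (Since h₀ = 2.75 m < h_ss, the level will rise toward this value.)

4.09 m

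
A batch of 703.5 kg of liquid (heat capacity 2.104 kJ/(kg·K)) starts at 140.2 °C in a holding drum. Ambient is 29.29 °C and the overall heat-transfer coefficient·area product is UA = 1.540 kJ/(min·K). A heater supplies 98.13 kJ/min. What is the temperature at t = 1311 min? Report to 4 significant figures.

First-law balance (no shaft work): M c_p dT/dt = −UA(T − T_amb) + Q̇.
dT/dt = (T_ss − T)/τ with T_ss = T_amb + Q̇/UA = 29.29 + 98.13/1.540 = 93.0108 °C, τ = M c_p/UA = 703.5·2.104/1.540 = 961.145 min.
T approaches T_ss exponentially: T(t) = T_ss + (T₀ − T_ss) e^(−t/τ).
T(1311) = 93.0108 + (47.1892)·0.255637 = 105.074 °C.

105.1 °C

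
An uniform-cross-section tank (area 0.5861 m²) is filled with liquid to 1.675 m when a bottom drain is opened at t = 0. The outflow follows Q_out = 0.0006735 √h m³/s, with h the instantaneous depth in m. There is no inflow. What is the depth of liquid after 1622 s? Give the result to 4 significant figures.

A dh/dt = −Q_out = −0.0006735 √h.
∫ h^(−1/2) dh = −(0.0006735/A) ∫ dt, giving 2√h = 2√h₀ − (0.0006735/A) t.
√h = √1.675 − 0.0006735·1622/(2·0.5861) = 1.29422 − 0.931937 = 0.362281.
h = 0.362281² = 0.131247 m.

0.1312 m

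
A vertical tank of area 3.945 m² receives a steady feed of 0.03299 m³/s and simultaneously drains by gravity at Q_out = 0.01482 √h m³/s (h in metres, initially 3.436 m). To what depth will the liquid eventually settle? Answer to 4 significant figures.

4.955 m

Level balance: A dh/dt = 0.03299 − 0.01482 √h. Setting dh/dt = 0:
Q_in = 0.01482 √h_ss ⇒ √h_ss = 0.03299/0.01482 = 2.22605.
h_ss = 2.22605² = 4.95528 m. (Since h₀ = 3.436 m < h_ss, the level will rise toward this value.)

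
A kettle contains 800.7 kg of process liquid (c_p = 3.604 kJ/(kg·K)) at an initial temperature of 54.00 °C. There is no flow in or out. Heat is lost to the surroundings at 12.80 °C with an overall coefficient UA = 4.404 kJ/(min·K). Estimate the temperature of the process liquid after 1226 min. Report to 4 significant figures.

19.14 °C

M c_p dT/dt = −UA(T − T_amb).
dT/dt = (T_ss − T)/τ with T_ss = T_amb = 12.8000 °C, τ = M c_p/UA = 800.7·3.604/4.404 = 655.250 min.
T approaches T_ss exponentially: T(t) = T_ss + (T₀ − T_ss) e^(−t/τ).
T(1226) = 12.8000 + (41.2000)·0.153963 = 19.1433 °C.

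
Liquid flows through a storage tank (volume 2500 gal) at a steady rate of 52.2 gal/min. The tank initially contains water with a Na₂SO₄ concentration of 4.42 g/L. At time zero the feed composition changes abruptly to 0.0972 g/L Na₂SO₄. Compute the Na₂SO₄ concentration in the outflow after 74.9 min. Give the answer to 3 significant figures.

Mass balance on the solute (V constant): V dC/dt = Q(C_in − C).
Time constant τ = V/Q = 2500/52.2 = 47.893 min.
This is linear first-order; C(t) = C_in + (C₀ − C_in) e^(−t/τ).
C(74.9) = 0.0972 + (4.42 − 0.0972)·e^(−74.9/47.893) = 0.0972 + (4.3228)·0.20932 = 1.0020 g/L.

1.00 g/L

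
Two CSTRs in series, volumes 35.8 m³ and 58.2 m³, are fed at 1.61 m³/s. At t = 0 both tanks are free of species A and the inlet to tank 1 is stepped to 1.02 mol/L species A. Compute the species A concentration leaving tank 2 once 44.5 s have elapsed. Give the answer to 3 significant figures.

0.467 mol/L

Each tank obeys Vᵢ dCᵢ/dt = Q(Cᵢ₋₁ − Cᵢ), so τᵢ = Vᵢ/Q.
τ₁ = 35.8/1.61 = 22.236 s; τ₂ = 58.2/1.61 = 36.149 s.
Tank 1: C₁ = C_in(1 − e^(−t/τ₁)). Tank 2 (τ₁ ≠ τ₂): C₂ = C_in[1 − (τ₁ e^(−t/τ₁) − τ₂ e^(−t/τ₂))/(τ₁ − τ₂)].
At t = 44.5: e^(−t/τ₁) = 0.13517, e^(−t/τ₂) = 0.29200.
C₂ = 1.02·[1 − (22.236·0.13517 − 36.149·0.29200)/(-13.913)] = 1.02·0.45735 = 0.46650 mol/L.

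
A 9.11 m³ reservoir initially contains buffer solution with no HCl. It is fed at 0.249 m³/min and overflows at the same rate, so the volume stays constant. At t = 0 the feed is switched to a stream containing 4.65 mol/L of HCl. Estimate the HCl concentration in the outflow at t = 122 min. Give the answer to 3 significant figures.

Species balance on the tank: V dC/dt = Q(C_in − C).
Rewrite as dC/dt + C/τ = C_in/τ, τ = V/Q = 36.586 min.
Integrating: C(t) = C_in + (C₀ − C_in) e^(−t/τ).
C(122) = 4.65 + (0 − 4.65)·e^(−122/36.586) = 4.65 + (-4.6500)·0.035630 = 4.4843 mol/L.

4.48 mol/L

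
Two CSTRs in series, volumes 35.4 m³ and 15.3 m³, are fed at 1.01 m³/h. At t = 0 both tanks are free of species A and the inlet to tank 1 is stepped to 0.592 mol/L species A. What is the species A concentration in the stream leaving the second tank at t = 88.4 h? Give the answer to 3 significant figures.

Species balance on tank i: dCᵢ/dt = (Cᵢ₋₁ − Cᵢ)/τᵢ with τᵢ = Vᵢ/Q.
τ₁ = 35.4/1.01 = 35.050 h; τ₂ = 15.3/1.01 = 15.149 h.
Tank 1: C₁ = C_in(1 − e^(−t/τ₁)). Tank 2 (τ₁ ≠ τ₂): C₂ = C_in[1 − (τ₁ e^(−t/τ₁) − τ₂ e^(−t/τ₂))/(τ₁ − τ₂)].
At t = 88.4: e^(−t/τ₁) = 0.080287, e^(−t/τ₂) = 0.0029218.
C₂ = 0.592·[1 − (35.050·0.080287 − 15.149·0.0029218)/(19.901)] = 0.592·0.86082 = 0.50961 mol/L.

0.510 mol/L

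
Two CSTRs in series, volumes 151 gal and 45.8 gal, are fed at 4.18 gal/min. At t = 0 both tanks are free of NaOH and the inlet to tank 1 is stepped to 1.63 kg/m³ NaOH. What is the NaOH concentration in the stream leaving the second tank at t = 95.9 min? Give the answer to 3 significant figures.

Species balance on tank i: dCᵢ/dt = (Cᵢ₋₁ − Cᵢ)/τᵢ with τᵢ = Vᵢ/Q.
τ₁ = 151/4.18 = 36.124 min; τ₂ = 45.8/4.18 = 10.957 min.
Solving the cascade with C₁(0)=C₂(0)=0 gives C₂(t) = C_in[1 − (τ₁ e^(−t/τ₁) − τ₂ e^(−t/τ₂))/(τ₁ − τ₂)].
At t = 95.9: e^(−t/τ₁) = 0.070319, e^(−t/τ₂) = 0.00015807.
C₂ = 1.63·[1 − (36.124·0.070319 − 10.957·0.00015807)/(25.167)] = 1.63·0.89914 = 1.4656 kg/m³.

1.47 kg/m³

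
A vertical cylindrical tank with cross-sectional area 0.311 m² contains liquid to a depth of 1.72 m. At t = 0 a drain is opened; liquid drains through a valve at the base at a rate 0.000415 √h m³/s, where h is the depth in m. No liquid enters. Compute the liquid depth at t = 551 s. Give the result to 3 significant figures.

With no inflow, A dh/dt = −0.000415 √h.
Separate and integrate: 2(√h − √h₀) = −(0.000415/A) t.
√h = √1.72 − 0.000415·551/(2·0.311) = 1.3115 − 0.36763 = 0.94386.
h = 0.94386² = 0.89087 m.

0.891 m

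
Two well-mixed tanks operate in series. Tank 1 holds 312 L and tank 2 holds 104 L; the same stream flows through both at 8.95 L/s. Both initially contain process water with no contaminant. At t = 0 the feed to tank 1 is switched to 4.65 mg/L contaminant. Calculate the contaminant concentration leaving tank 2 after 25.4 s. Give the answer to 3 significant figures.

Each tank obeys Vᵢ dCᵢ/dt = Q(Cᵢ₋₁ − Cᵢ), so τᵢ = Vᵢ/Q.
τ₁ = 312/8.95 = 34.860 s; τ₂ = 104/8.95 = 11.620 s.
Solving the cascade with C₁(0)=C₂(0)=0 gives C₂(t) = C_in[1 − (τ₁ e^(−t/τ₁) − τ₂ e^(−t/τ₂))/(τ₁ − τ₂)].
At t = 25.4: e^(−t/τ₁) = 0.48257, e^(−t/τ₂) = 0.11238.
C₂ = 4.65·[1 − (34.860·0.48257 − 11.620·0.11238)/(23.240)] = 4.65·0.33233 = 1.5453 mg/L.

1.55 mg/L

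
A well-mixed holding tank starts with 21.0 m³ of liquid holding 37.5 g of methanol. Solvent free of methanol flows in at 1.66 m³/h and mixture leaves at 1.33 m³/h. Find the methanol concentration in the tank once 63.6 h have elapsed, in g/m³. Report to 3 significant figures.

0.0547 g/m³

Let m(t) be the amount of methanol. Volume: V(t) = V₀ + (Q_in − Q_out) t = 21.0 + 0.33000 t; V(63.6) = 41.988 m³.
Solute balance: dm/dt = 0 − Q_out C = −Q_out m/V(t).
Separate: dm/m = −Q_out dt/V(t) ⇒ ln(m/m₀) = −(Q_out/(Q_in−Q_out)) ln(V/V₀).
m = m₀ (V₀/V)^(Q_out/(Q_in−Q_out)) = 37.5 × (21.0/41.988)^(4.0303) = 2.2977 g.
C = m/V = 2.2977/41.988 = 0.054722 g/m³.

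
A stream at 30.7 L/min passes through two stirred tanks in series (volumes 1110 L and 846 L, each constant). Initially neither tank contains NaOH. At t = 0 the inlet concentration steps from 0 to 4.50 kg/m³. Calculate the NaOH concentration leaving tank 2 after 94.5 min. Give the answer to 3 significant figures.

Species balance on tank i: dCᵢ/dt = (Cᵢ₋₁ − Cᵢ)/τᵢ with τᵢ = Vᵢ/Q.
τ₁ = 1110/30.7 = 36.156 min; τ₂ = 846/30.7 = 27.557 min.
Solving the cascade with C₁(0)=C₂(0)=0 gives C₂(t) = C_in[1 − (τ₁ e^(−t/τ₁) − τ₂ e^(−t/τ₂))/(τ₁ − τ₂)].
At t = 94.5: e^(−t/τ₁) = 0.073267, e^(−t/τ₂) = 0.032411.
C₂ = 4.50·[1 − (36.156·0.073267 − 27.557·0.032411)/(8.5993)] = 4.50·0.79581 = 3.5811 kg/m³.

3.58 kg/m³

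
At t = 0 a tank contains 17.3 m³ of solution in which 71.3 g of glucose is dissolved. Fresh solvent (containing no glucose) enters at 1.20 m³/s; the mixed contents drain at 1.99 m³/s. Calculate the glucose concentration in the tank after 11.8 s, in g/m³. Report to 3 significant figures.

1.27 g/m³

Total volume: dV/dt = Q_in − Q_out = -0.79000 m³/s, so V(t) = 17.3 − 0.79000 t and V(11.8) = 7.9780 m³.
Species balance (pure solvent in): dm/dt = −Q_out · m/V(t).
dm/m = −Q_out dt/(V₀ − 0.79000 t); integrating gives ln(m/m₀) = −(Q_out/(Q_in−Q_out)) ln(V/V₀).
m = m₀ (V₀/V)^(Q_out/(Q_in−Q_out)) = 71.3 × (17.3/7.9780)^(-2.5190) = 10.147 g.
C = m/V = 10.147/7.9780 = 1.2718 g/m³.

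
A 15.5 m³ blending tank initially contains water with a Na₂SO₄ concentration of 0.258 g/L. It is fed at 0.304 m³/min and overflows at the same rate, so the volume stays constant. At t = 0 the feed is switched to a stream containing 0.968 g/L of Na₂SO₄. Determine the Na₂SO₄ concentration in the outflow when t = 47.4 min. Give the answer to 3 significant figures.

0.688 g/L

Mass balance on the solute (V constant): V dC/dt = Q(C_in − C).
Rewrite as dC/dt + C/τ = C_in/τ, τ = V/Q = 50.987 min.
Solution: C(t) = C_in + (C₀ − C_in) e^(−t/τ).
C(47.4) = 0.968 + (0.258 − 0.968)·e^(−47.4/50.987) = 0.968 + (-0.71000)·0.39469 = 0.68777 g/L.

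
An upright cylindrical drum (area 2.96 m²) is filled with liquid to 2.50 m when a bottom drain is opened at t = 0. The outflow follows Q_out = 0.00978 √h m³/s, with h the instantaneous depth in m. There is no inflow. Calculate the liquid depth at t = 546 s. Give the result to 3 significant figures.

0.461 m

With no inflow, A dh/dt = −0.00978 √h.
Separate and integrate: 2(√h − √h₀) = −(0.00978/A) t.
√h = √2.50 − 0.00978·546/(2·2.96) = 1.5811 − 0.90201 = 0.67913.
h = 0.67913² = 0.46122 m.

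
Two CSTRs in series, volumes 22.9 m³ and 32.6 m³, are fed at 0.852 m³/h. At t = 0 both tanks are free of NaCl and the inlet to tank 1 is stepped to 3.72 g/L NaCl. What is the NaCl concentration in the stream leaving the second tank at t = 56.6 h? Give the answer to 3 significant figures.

1.94 g/L

Species balance on tank i: dCᵢ/dt = (Cᵢ₋₁ − Cᵢ)/τᵢ with τᵢ = Vᵢ/Q.
τ₁ = 22.9/0.852 = 26.878 h; τ₂ = 32.6/0.852 = 38.263 h.
Solving the cascade with C₁(0)=C₂(0)=0 gives C₂(t) = C_in[1 − (τ₁ e^(−t/τ₁) − τ₂ e^(−t/τ₂))/(τ₁ − τ₂)].
At t = 56.6: e^(−t/τ₁) = 0.12175, e^(−t/τ₂) = 0.22781.
C₂ = 3.72·[1 − (26.878·0.12175 − 38.263·0.22781)/(-11.385)] = 3.72·0.52179 = 1.9411 g/L.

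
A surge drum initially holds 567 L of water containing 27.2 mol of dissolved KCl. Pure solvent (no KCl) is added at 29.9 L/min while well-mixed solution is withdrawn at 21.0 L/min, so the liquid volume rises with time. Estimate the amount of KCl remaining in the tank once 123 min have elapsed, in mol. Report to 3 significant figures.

2.15 mol

Let m(t) be the amount of KCl. Volume: V(t) = V₀ + (Q_in − Q_out) t = 567 + 8.9000 t; V(123) = 1661.7 L.
Solute balance: dm/dt = 0 − Q_out C = −Q_out m/V(t).
dm/m = −Q_out dt/(V₀ + 8.9000 t); integrating gives ln(m/m₀) = −(Q_out/(Q_in−Q_out)) ln(V/V₀).
m = m₀ (V₀/V)^(Q_out/(Q_in−Q_out)) = 27.2 × (567/1661.7)^(2.3596) = 2.1514 mol.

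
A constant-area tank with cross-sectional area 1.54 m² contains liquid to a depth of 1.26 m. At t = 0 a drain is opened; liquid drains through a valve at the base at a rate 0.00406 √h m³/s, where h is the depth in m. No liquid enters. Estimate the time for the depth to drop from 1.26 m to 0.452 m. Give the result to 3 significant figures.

A dh/dt = −Q_out = −0.00406 √h.
Separate and integrate: 2(√h − √h₀) = −(0.00406/A) t.
t = 2A(√h₀ − √h)/0.00406 = 2·1.54·(√1.26 − √0.452)/0.00406
  = 3.0800 × (1.1225 − 0.67231) / 0.00406 = 341.52 s.

342 s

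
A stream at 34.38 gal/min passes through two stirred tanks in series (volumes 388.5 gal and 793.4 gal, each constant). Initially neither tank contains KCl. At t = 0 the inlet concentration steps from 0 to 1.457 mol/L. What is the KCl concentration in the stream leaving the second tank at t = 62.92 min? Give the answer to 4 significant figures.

1.275 mol/L

Time constants: τᵢ = Vᵢ/Q for each well-mixed tank.
τ₁ = 388.5/34.38 = 11.3002 min; τ₂ = 793.4/34.38 = 23.0774 min.
Tank 1: C₁ = C_in(1 − e^(−t/τ₁)). Tank 2 (τ₁ ≠ τ₂): C₂ = C_in[1 − (τ₁ e^(−t/τ₁) − τ₂ e^(−t/τ₂))/(τ₁ − τ₂)].
At t = 62.92: e^(−t/τ₁) = 0.00381790, e^(−t/τ₂) = 0.0654492.
C₂ = 1.457·[1 − (11.3002·0.00381790 − 23.0774·0.0654492)/(-11.7772)] = 1.457·0.875416 = 1.27548 mol/L.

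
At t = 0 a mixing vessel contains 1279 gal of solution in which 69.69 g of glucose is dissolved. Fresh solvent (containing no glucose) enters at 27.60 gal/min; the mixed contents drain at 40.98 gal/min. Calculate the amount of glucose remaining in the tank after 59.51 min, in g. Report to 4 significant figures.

3.525 g

Total volume: dV/dt = Q_in − Q_out = -13.3800 gal/min, so V(t) = 1279 − 13.3800 t and V(59.51) = 482.756 gal.
Solute balance: dm/dt = 0 − Q_out C = −Q_out m/V(t).
dm/m = −Q_out dt/(V₀ − 13.3800 t); integrating gives ln(m/m₀) = −(Q_out/(Q_in−Q_out)) ln(V/V₀).
m = m₀ (V₀/V)^(Q_out/(Q_in−Q_out)) = 69.69 × (1279/482.756)^(-3.06278) = 3.52515 g.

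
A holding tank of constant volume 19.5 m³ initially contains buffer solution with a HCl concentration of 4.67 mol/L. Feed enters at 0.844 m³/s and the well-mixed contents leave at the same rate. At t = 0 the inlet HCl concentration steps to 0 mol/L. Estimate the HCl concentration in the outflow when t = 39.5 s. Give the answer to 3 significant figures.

Unsteady species balance (constant V, well mixed): V dC/dt = Q(C_in − C).
Rewrite as dC/dt + C/τ = C_in/τ, τ = V/Q = 23.104 s.
C approaches C_in exponentially: C(t) = C_in + (C₀ − C_in) e^(−t/τ).
C(39.5) = 0 + (4.67 − 0)·e^(−39.5/23.104) = 0 + (4.6700)·0.18093 = 0.84495 mol/L.

0.845 mol/L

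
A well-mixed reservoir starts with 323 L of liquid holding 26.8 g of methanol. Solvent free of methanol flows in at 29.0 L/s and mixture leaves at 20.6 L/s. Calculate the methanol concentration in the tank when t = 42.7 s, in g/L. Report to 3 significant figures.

0.00630 g/L

Let m(t) be the amount of methanol. Volume: V(t) = V₀ + (Q_in − Q_out) t = 323 + 8.4000 t; V(42.7) = 681.68 L.
Species balance (pure solvent in): dm/dt = −Q_out · m/V(t).
Separate: dm/m = −Q_out dt/V(t) ⇒ ln(m/m₀) = −(Q_out/(Q_in−Q_out)) ln(V/V₀).
m = m₀ (V₀/V)^(Q_out/(Q_in−Q_out)) = 26.8 × (323/681.68)^(2.4524) = 4.2918 g.
C = m/V = 4.2918/681.68 = 0.0062959 g/L.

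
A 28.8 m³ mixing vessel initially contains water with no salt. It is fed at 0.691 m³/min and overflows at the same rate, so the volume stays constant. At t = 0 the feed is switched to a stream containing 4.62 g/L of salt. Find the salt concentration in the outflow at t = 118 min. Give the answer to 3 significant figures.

4.35 g/L

Mass balance on the solute (V constant): V dC/dt = Q(C_in − C).
So dC/dt = (C_in − C)/τ with τ = V/Q = 28.8/0.691 = 41.679 min.
Integrating: C(t) = C_in + (C₀ − C_in) e^(−t/τ).
C(118) = 4.62 + (0 − 4.62)·e^(−118/41.679) = 4.62 + (-4.6200)·0.058943 = 4.3477 g/L.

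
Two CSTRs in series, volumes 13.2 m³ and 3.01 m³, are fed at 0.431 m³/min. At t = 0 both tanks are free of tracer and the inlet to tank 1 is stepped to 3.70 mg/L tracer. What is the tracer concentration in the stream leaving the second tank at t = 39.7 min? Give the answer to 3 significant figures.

Species balance on tank i: dCᵢ/dt = (Cᵢ₋₁ − Cᵢ)/τᵢ with τᵢ = Vᵢ/Q.
τ₁ = 13.2/0.431 = 30.626 min; τ₂ = 3.01/0.431 = 6.9838 min.
Tank 1: C₁ = C_in(1 − e^(−t/τ₁)). Tank 2 (τ₁ ≠ τ₂): C₂ = C_in[1 − (τ₁ e^(−t/τ₁) − τ₂ e^(−t/τ₂))/(τ₁ − τ₂)].
At t = 39.7: e^(−t/τ₁) = 0.27355, e^(−t/τ₂) = 0.0033978.
C₂ = 3.70·[1 − (30.626·0.27355 − 6.9838·0.0033978)/(23.643)] = 3.70·0.64665 = 2.3926 mg/L.

2.39 mg/L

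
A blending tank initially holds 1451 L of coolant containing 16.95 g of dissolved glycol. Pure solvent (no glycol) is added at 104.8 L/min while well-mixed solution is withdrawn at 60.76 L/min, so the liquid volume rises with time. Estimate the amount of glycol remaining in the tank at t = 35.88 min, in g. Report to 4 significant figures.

Let m(t) be the amount of glycol. Volume: V(t) = V₀ + (Q_in − Q_out) t = 1451 + 44.0400 t; V(35.88) = 3031.16 L.
No glycol enters, so dm/dt = −Q_out · (m/V).
Separate: dm/m = −Q_out dt/V(t) ⇒ ln(m/m₀) = −(Q_out/(Q_in−Q_out)) ln(V/V₀).
m = m₀ (V₀/V)^(Q_out/(Q_in−Q_out)) = 16.95 × (1451/3031.16)^(1.37965) = 6.13426 g.

6.134 g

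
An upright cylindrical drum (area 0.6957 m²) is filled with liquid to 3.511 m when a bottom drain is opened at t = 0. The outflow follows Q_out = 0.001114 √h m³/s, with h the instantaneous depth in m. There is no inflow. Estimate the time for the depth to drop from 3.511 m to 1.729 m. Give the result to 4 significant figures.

A dh/dt = −Q_out = −0.001114 √h.
Separate and integrate: 2(√h − √h₀) = −(0.001114/A) t.
t = 2A(√h₀ − √h)/0.001114 = 2·0.6957·(√3.511 − √1.729)/0.001114
  = 1.39140 × (1.87377 − 1.31491) / 0.001114 = 698.013 s.

698.0 s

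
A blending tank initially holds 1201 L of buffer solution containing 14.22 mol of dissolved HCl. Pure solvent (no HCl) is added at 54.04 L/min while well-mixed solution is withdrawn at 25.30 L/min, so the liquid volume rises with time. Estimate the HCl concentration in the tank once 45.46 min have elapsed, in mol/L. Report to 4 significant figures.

0.002966 mol/L

Let m(t) be the amount of HCl. Volume: V(t) = V₀ + (Q_in − Q_out) t = 1201 + 28.7400 t; V(45.46) = 2507.52 L.
Species balance (pure solvent in): dm/dt = −Q_out · m/V(t).
Separate: dm/m = −Q_out dt/V(t) ⇒ ln(m/m₀) = −(Q_out/(Q_in−Q_out)) ln(V/V₀).
m = m₀ (V₀/V)^(Q_out/(Q_in−Q_out)) = 14.22 × (1201/2507.52)^(0.880306) = 7.43814 mol.
C = m/V = 7.43814/2507.52 = 0.00296633 mol/L.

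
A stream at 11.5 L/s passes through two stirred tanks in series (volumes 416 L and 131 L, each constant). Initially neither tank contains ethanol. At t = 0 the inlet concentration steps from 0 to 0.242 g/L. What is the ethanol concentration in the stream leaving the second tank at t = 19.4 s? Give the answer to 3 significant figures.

0.0556 g/L

Time constants: τᵢ = Vᵢ/Q for each well-mixed tank.
τ₁ = 416/11.5 = 36.174 s; τ₂ = 131/11.5 = 11.391 s.
Solving the cascade with C₁(0)=C₂(0)=0 gives C₂(t) = C_in[1 − (τ₁ e^(−t/τ₁) − τ₂ e^(−t/τ₂))/(τ₁ − τ₂)].
At t = 19.4: e^(−t/τ₁) = 0.58491, e^(−t/τ₂) = 0.18213.
C₂ = 0.242·[1 − (36.174·0.58491 − 11.391·0.18213)/(24.783)] = 0.242·0.22995 = 0.055648 g/L.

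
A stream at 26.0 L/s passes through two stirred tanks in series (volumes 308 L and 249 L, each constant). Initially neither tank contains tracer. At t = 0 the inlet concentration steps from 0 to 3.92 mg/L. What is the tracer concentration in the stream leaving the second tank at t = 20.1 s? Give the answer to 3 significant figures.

Each tank obeys Vᵢ dCᵢ/dt = Q(Cᵢ₋₁ − Cᵢ), so τᵢ = Vᵢ/Q.
τ₁ = 308/26.0 = 11.846 s; τ₂ = 249/26.0 = 9.5769 s.
Solving the cascade with C₁(0)=C₂(0)=0 gives C₂(t) = C_in[1 − (τ₁ e^(−t/τ₁) − τ₂ e^(−t/τ₂))/(τ₁ − τ₂)].
At t = 20.1: e^(−t/τ₁) = 0.18328, e^(−t/τ₂) = 0.12260.
C₂ = 3.92·[1 − (11.846·0.18328 − 9.5769·0.12260)/(2.2692)] = 3.92·0.56066 = 2.1978 mg/L.

2.20 mg/L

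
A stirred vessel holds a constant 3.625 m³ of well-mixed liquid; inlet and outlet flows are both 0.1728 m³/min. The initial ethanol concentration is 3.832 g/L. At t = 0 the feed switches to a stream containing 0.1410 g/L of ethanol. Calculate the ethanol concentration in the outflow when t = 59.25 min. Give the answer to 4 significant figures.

0.3600 g/L

Unsteady species balance (constant V, well mixed): V dC/dt = Q(C_in − C).
Time constant τ = V/Q = 3.625/0.1728 = 20.9780 min.
Integrating: C(t) = C_in + (C₀ − C_in) e^(−t/τ).
C(59.25) = 0.1410 + (3.832 − 0.1410)·e^(−59.25/20.9780) = 0.1410 + (3.69100)·0.0593451 = 0.360043 g/L.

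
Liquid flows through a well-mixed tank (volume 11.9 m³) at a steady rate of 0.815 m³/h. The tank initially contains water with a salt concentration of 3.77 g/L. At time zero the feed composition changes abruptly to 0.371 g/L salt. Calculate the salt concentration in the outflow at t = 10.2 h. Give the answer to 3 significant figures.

2.06 g/L

Mass balance on the solute (V constant): V dC/dt = Q(C_in − C).
Rewrite as dC/dt + C/τ = C_in/τ, τ = V/Q = 14.601 h.
This is linear first-order; C(t) = C_in + (C₀ − C_in) e^(−t/τ).
C(10.2) = 0.371 + (3.77 − 0.371)·e^(−10.2/14.601) = 0.371 + (3.3990)·0.49730 = 2.0613 g/L.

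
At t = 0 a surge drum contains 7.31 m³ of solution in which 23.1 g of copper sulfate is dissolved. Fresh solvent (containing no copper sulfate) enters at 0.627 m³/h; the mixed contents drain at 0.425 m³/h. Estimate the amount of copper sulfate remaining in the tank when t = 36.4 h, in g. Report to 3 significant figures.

5.34 g

Total volume: dV/dt = Q_in − Q_out = 0.20200 m³/h, so V(t) = 7.31 + 0.20200 t and V(36.4) = 14.663 m³.
Species balance (pure solvent in): dm/dt = −Q_out · m/V(t).
Separate: dm/m = −Q_out dt/V(t) ⇒ ln(m/m₀) = −(Q_out/(Q_in−Q_out)) ln(V/V₀).
m = m₀ (V₀/V)^(Q_out/(Q_in−Q_out)) = 23.1 × (7.31/14.663)^(2.1040) = 5.3405 g.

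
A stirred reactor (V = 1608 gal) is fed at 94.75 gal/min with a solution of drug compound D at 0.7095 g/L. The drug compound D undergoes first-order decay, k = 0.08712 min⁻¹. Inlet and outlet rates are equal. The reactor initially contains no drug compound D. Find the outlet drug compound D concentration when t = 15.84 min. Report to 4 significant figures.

0.2579 g/L

Accumulation = in − out − consumed: V dC/dt = Q C_in − Q C − k V C.
This is linear with rate a = Q/V + k = 0.146044 min⁻¹.
C_ss = Q C_in/(Q + kV) = 0.286261 g/L; C(t) = C_ss + (C₀ − C_ss) e^(−a t).
C(15.84) = 0.286261 + (-0.286261)·e^(−0.146044·15.84) = 0.286261 + (-0.286261)·0.0989304 = 0.257941 g/L.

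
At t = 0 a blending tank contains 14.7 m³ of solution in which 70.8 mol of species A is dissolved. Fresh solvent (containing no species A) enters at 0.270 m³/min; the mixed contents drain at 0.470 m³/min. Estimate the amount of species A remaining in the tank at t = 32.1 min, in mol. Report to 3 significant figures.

18.4 mol

Total volume: dV/dt = Q_in − Q_out = -0.20000 m³/min, so V(t) = 14.7 − 0.20000 t and V(32.1) = 8.2800 m³.
Solute balance: dm/dt = 0 − Q_out C = −Q_out m/V(t).
dm/m = −Q_out dt/(V₀ − 0.20000 t); integrating gives ln(m/m₀) = −(Q_out/(Q_in−Q_out)) ln(V/V₀).
m = m₀ (V₀/V)^(Q_out/(Q_in−Q_out)) = 70.8 × (14.7/8.2800)^(-2.3500) = 18.374 mol.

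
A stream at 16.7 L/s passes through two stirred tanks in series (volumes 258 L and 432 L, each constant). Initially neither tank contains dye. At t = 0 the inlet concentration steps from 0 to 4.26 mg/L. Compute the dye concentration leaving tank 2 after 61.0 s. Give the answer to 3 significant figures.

3.38 mg/L

Species balance on tank i: dCᵢ/dt = (Cᵢ₋₁ − Cᵢ)/τᵢ with τᵢ = Vᵢ/Q.
τ₁ = 258/16.7 = 15.449 s; τ₂ = 432/16.7 = 25.868 s.
Tank 1: C₁ = C_in(1 − e^(−t/τ₁)). Tank 2 (τ₁ ≠ τ₂): C₂ = C_in[1 − (τ₁ e^(−t/τ₁) − τ₂ e^(−t/τ₂))/(τ₁ − τ₂)].
At t = 61.0: e^(−t/τ₁) = 0.019285, e^(−t/τ₂) = 0.094600.
C₂ = 4.26·[1 − (15.449·0.019285 − 25.868·0.094600)/(-10.419)] = 4.26·0.79373 = 3.3813 mg/L.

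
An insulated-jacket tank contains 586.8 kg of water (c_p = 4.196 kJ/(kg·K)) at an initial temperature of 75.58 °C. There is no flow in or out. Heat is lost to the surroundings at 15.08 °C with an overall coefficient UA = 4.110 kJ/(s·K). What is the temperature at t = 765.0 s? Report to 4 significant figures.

Lumped-capacitance energy balance: M c_p dT/dt = UA(T_amb − T).
dT/dt = (T_ss − T)/τ with T_ss = T_amb = 15.0800 °C, τ = M c_p/UA = 586.8·4.196/4.110 = 599.079 s.
T approaches T_ss exponentially: T(t) = T_ss + (T₀ − T_ss) e^(−t/τ).
T(765.0) = 15.0800 + (60.5000)·0.278884 = 31.9525 °C.

31.95 °C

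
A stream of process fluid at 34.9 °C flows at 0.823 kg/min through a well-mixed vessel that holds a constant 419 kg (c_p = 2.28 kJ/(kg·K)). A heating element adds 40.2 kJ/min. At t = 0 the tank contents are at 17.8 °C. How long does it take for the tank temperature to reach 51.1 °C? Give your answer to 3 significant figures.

M c_p dT/dt = ṁ c_p (T_in − T) + Q̇.
τ = M/ṁ = 509.11 min; T_ss = T_in + Q̇/(ṁ c_p) = 56.324 °C.
T(t) = T_ss + (T₀ − T_ss) e^(−t/τ). Set T = 51.1:
e^(−t/τ) = (51.1 − 56.324)/(17.8 − 56.324) = 0.13559
t = −509.11 · ln(0.13559) = 1017.3 min.

1020 min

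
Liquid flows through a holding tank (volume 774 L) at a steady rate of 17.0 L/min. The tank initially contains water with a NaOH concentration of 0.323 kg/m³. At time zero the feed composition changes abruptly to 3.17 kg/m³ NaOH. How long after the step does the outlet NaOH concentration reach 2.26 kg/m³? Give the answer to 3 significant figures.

Unsteady species balance (constant V, well mixed): V dC/dt = Q(C_in − C), so τ = V/Q = 45.529 min.
C(t) = C_in + (C₀ − C_in) e^(−t/τ). Set C = 2.26 and solve for t:
e^(−t/τ) = (C − C_in)/(C₀ − C_in) = (2.26 − 3.17)/(0.323 − 3.17) = 0.31963
t = −τ ln(…) = 45.529 × 1.1406 = 51.930 min.

51.9 min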